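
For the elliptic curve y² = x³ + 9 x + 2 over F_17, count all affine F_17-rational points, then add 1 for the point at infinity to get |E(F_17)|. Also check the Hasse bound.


Affine points = {(0, 6), (0, 11), (4, 0), (5, 6), (5, 11), (6, 0), (7, 0), (8, 5), (8, 12), (9, 8), (9, 9), (10, 2), (10, 15), (11, 2), (11, 15), (12, 6), (12, 11), (13, 2), (13, 15), (14, 4), (14, 13), (16, 3), (16, 14)}; affine count = 23; |E(F_17)| = 24.

Discriminant check: Δ ∝ 4a³ + 27b² = 4·9³ + 27·2² = 4·729 + 27·4 ≡ 15 (mod 17). Nonzero ⇒ E is nonsingular.
For each x ∈ F_17, compute rhs = x³ + 9·x + 2 mod 17, then count y ∈ F_17 with y² ≡ rhs.
  x = 0: rhs = 2, matching y values: 6, 11 (2 points).
  x = 1: rhs = 12, matching y values: none (0 points).
  x = 2: rhs = 11, matching y values: none (0 points).
  x = 3: rhs = 5, matching y values: none (0 points).
  x = 4: rhs = 0, matching y values: 0 (1 points).
  x = 5: rhs = 2, matching y values: 6, 11 (2 points).
  x = 6: rhs = 0, matching y values: 0 (1 points).
  x = 7: rhs = 0, matching y values: 0 (1 points).
  x = 8: rhs = 8, matching y values: 5, 12 (2 points).
  x = 9: rhs = 13, matching y values: 8, 9 (2 points).
  x = 10: rhs = 4, matching y values: 2, 15 (2 points).
  x = 11: rhs = 4, matching y values: 2, 15 (2 points).
  x = 12: rhs = 2, matching y values: 6, 11 (2 points).
  x = 13: rhs = 4, matching y values: 2, 15 (2 points).
  x = 14: rhs = 16, matching y values: 4, 13 (2 points).
  x = 15: rhs = 10, matching y values: none (0 points).
  x = 16: rhs = 9, matching y values: 3, 14 (2 points).
Total affine count: 23.
Full point count |E(F_17)| = 23 + 1 = 24.
Hasse bound: |24 − (17+1)| = |6| = 6 ≤ 2√17 ≈ 8.2462 ✓.


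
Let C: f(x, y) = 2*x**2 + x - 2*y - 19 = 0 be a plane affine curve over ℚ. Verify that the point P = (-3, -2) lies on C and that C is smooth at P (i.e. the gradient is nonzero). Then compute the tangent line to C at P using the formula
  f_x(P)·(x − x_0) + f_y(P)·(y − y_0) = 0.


Tangent line at P: -11*x - 2*y - 37 = 0.

Step 1: f(-3, -2) = 0, so P lies on C.
Step 2: partial derivatives
  f_x(x, y) = 4*x + 1, f_y(x, y) = -2.
  f_x(P) = -11, f_y(P) = -2 (gradient nonzero, so P is smooth).
Step 3: tangent line at P: -11·(x − -3) + -2·(y − -2) = 0.
Expanding: -11*x - 2*y - 37 = 0.


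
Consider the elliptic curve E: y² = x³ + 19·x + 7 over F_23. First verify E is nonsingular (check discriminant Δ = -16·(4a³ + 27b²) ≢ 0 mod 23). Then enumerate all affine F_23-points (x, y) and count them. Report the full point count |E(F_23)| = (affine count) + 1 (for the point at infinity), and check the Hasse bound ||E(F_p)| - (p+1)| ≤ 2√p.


Affine points = {(1, 2), (1, 21), (4, 3), (4, 20), (7, 0), (8, 2), (8, 21), (10, 1), (10, 22), (11, 11), (11, 12), (12, 10), (12, 13), (13, 6), (13, 17), (14, 2), (14, 21)}; affine count = 17; |E(F_23)| = 18.

Discriminant check: Δ ∝ 4a³ + 27b² = 4·19³ + 27·7² = 4·6859 + 27·49 ≡ 9 (mod 23). Nonzero ⇒ E is nonsingular.
For each x ∈ F_23, compute rhs = x³ + 19·x + 7 mod 23, then count y ∈ F_23 with y² ≡ rhs.
  x = 0: rhs = 7, matching y values: none (0 points).
  x = 1: rhs = 4, matching y values: 2, 21 (2 points).
  x = 2: rhs = 7, matching y values: none (0 points).
  x = 3: rhs = 22, matching y values: none (0 points).
  x = 4: rhs = 9, matching y values: 3, 20 (2 points).
  x = 5: rhs = 20, matching y values: none (0 points).
  x = 6: rhs = 15, matching y values: none (0 points).
  x = 7: rhs = 0, matching y values: 0 (1 points).
  x = 8: rhs = 4, matching y values: 2, 21 (2 points).
  x = 9: rhs = 10, matching y values: none (0 points).
  x = 10: rhs = 1, matching y values: 1, 22 (2 points).
  x = 11: rhs = 6, matching y values: 11, 12 (2 points).
  x = 12: rhs = 8, matching y values: 10, 13 (2 points).
  x = 13: rhs = 13, matching y values: 6, 17 (2 points).
  x = 14: rhs = 4, matching y values: 2, 21 (2 points).
  x = 15: rhs = 10, matching y values: none (0 points).
  x = 16: rhs = 14, matching y values: none (0 points).
  x = 17: rhs = 22, matching y values: none (0 points).
  x = 18: rhs = 17, matching y values: none (0 points).
  x = 19: rhs = 5, matching y values: none (0 points).
  x = 20: rhs = 15, matching y values: none (0 points).
  x = 21: rhs = 7, matching y values: none (0 points).
  x = 22: rhs = 10, matching y values: none (0 points).
Total affine count: 17.
Full point count |E(F_23)| = 17 + 1 = 18.
Hasse bound: |18 − (23+1)| = |-6| = 6 ≤ 2√23 ≈ 9.5917 ✓.


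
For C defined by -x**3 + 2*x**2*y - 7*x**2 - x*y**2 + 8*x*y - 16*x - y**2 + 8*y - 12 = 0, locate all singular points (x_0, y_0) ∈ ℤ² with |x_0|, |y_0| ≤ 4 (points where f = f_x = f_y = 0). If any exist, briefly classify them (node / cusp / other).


Singular points: {(-2, 0)}; classification: node.

Compute partial derivatives:
  f_x = -3*x**2 + 4*x*y - 14*x - y**2 + 8*y - 16.
  f_y = 2*x**2 - 2*x*y + 8*x - 2*y + 8.
Scan x_0 ∈ {−4, ..., 4}. For each x_0, f_y(x_0, y) is a polynomial in y; find its integer roots y ∈ {−4, ..., 4}, then test f_x and f at those candidates.
  x = -4: f_y(-4, y) = 6*y + 8; no integer root y with |y| ≤ 4.
  x = -3: f_y(-3, y) = 4*y + 2; no integer root y with |y| ≤ 4.
  x = -2: f_y(-2, y) = 2*y; vanishes at y ∈ {0}. (-2, 0): f_x = 0, f = 0 — SINGULAR.
  x = -1: f_y(-1, y) = 2; no integer root y with |y| ≤ 4.
  x = 0: f_y(0, y) = 8 - 2*y; vanishes at y ∈ {4}. (0, 4): f_x = 0 but f = 4 ≠ 0.
  x = 1: f_y(1, y) = 18 - 4*y; no integer root y with |y| ≤ 4.
  x = 2: f_y(2, y) = 32 - 6*y; no integer root y with |y| ≤ 4.
  x = 3: f_y(3, y) = 50 - 8*y; no integer root y with |y| ≤ 4.
  x = 4: f_y(4, y) = 72 - 10*y; no integer root y with |y| ≤ 4.
Only singular point on the grid: (-2, 0).
Classify: substitute x = -2 + u, y = 0 + v and expand: f = -u**3 + 2*u**2*v - u**2 - u*v**2 + v**2.
No constant or linear terms (consistent with a singular point). Quadratic part: -u**2 + v**2. Cubic part: -u**3 + 2*u**2*v - u*v**2.
The quadratic part v**2 - u**2 = (v − u)(v + u) splits into two distinct linear factors, so there are two distinct tangent lines y − 0 = ±(x − -2) — this is a node (ordinary double point).
Classification: node.


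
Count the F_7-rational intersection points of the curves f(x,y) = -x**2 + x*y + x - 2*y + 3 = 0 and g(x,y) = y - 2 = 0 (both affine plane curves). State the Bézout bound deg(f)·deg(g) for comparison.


Common zeros: ∅; count = 0; Bézout bound = 2.

deg(f) = 2, deg(g) = 1, so Bézout bound = 2.
Scan x ∈ F_7. For each x, list the y ∈ F_7 with f(x, y) ≡ 0 and those with g(x, y) ≡ 0 (mod 7); the common zeros in that column are the intersection.
  x = 0: f ≡ 0 at y ∈ {5}; g ≡ 0 at y ∈ {2}; common: ∅.
  x = 1: f ≡ 0 at y ∈ {3}; g ≡ 0 at y ∈ {2}; common: ∅.
  x = 2: f ≡ 0 at y ∈ ∅; g ≡ 0 at y ∈ {2}; common: ∅.
  x = 3: f ≡ 0 at y ∈ {3}; g ≡ 0 at y ∈ {2}; common: ∅.
  x = 4: f ≡ 0 at y ∈ {1}; g ≡ 0 at y ∈ {2}; common: ∅.
  x = 5: f ≡ 0 at y ∈ {1}; g ≡ 0 at y ∈ {2}; common: ∅.
  x = 6: f ≡ 0 at y ∈ {5}; g ≡ 0 at y ∈ {2}; common: ∅.
Collecting: common zeros = ∅, so the count is 0.
Comparison with the Bézout bound: 0 ≤ 2 = deg(f)·deg(g), as expected for curves with no common component (the affine F_7-count falls short of the bound because intersections may lie at infinity, over extension fields, or carry multiplicity).


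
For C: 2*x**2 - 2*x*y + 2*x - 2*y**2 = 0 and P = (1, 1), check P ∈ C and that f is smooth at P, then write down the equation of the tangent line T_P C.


Tangent line at P: 4*x - 6*y + 2 = 0.

Step 1: f(1, 1) = 0, so P lies on C.
Step 2: partial derivatives
  f_x(x, y) = 4*x - 2*y + 2, f_y(x, y) = -2*x - 4*y.
  f_x(P) = 4, f_y(P) = -6 (gradient nonzero, so P is smooth).
Step 3: tangent line at P: 4·(x − 1) + -6·(y − 1) = 0.
Expanding: 4*x - 6*y + 2 = 0.


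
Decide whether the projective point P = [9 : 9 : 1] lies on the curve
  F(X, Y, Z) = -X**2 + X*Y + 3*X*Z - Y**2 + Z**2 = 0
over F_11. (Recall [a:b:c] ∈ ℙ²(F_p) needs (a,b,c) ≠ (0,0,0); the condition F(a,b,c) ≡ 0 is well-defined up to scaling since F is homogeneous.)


F(9,9,1) ≡ 2 (mod 11); P is NOT on the curve.

Evaluate F(9, 9, 1) term-by-term (mod 11).
  -X**2 ↦ -1·81·1·1 = -81
  X*Y ↦ 1·9·9·1 = 81
  3*X*Z ↦ 3·9·1·1 = 27
  -Y**2 ↦ -1·1·81·1 = -81
  Z**2 ↦ 1·1·1·1 = 1
Sum: F(9, 9, 1) = (-81) + (81) + (27) + (-81) + (1) = -53.
Reducing mod 11: -53 ≡ 2 (mod 11).
Since F(a, b, c) ≡ 2 ≠ 0 (mod 11), P does NOT lie on the curve.


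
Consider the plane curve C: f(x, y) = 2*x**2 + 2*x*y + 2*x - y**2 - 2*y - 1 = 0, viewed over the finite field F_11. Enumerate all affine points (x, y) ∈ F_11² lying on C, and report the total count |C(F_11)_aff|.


Affine F_11-points: {(0, 10), (1, 5), (1, 6), (2, 0), (2, 2), (3, 6), (3, 9), (4, 1), (4, 5), (5, 1), (5, 7), (6, 2), (6, 8), (7, 4), (7, 8), (8, 0), (8, 3), (9, 7), (9, 9), (10, 3), (10, 4)}; count = 21.

For each of the 121 pairs (x, y) ∈ F_11², evaluate f(x, y) mod 11. Record the zeros.
  x = 0: [0↦10, 1↦7, 2↦2, 3↦6, 4↦8, 5↦8, 6↦6, 7↦2, 8↦7, 9↦10, 10↦0]  zeros at y ∈ {10}
  x = 1: [0↦3, 1↦2, 2↦10, 3↦5, 4↦9, 5↦0, 6↦0, 7↦9, 8↦5, 9↦10, 10↦2]  zeros at y ∈ {5, 6}
  x = 2: [0↦0, 1↦1, 2↦0, 3↦8, 4↦3, 5↦7, 6↦9, 7↦9, 8↦7, 9↦3, 10↦8]  zeros at y ∈ {0, 2}
  x = 3: [0↦1, 1↦4, 2↦5, 3↦4, 4↦1, 5↦7, 6↦0, 7↦2, 8↦2, 9↦0, 10↦7]  zeros at y ∈ {6, 9}
  x = 4: [0↦6, 1↦0, 2↦3, 3↦4, 4↦3, 5↦0, 6↦6, 7↦10, 8↦1, 9↦1, 10↦10]  zeros at y ∈ {1, 5}
  x = 5: [0↦4, 1↦0, 2↦5, 3↦8, 4↦9, 5↦8, 6↦5, 7↦0, 8↦4, 9↦6, 10↦6]  zeros at y ∈ {1, 7}
  x = 6: [0↦6, 1↦4, 2↦0, 3↦5, 4↦8, 5↦9, 6↦8, 7↦5, 8↦0, 9↦4, 10↦6]  zeros at y ∈ {2, 8}
  x = 7: [0↦1, 1↦1, 2↦10, 3↦6, 4↦0, 5↦3, 6↦4, 7↦3, 8↦0, 9↦6, 10↦10]  zeros at y ∈ {4, 8}
  x = 8: [0↦0, 1↦2, 2↦2, 3↦0, 4↦7, 5↦1, 6↦4, 7↦5, 8↦4, 9↦1, 10↦7]  zeros at y ∈ {0, 3}
  x = 9: [0↦3, 1↦7, 2↦9, 3↦9, 4↦7, 5↦3, 6↦8, 7↦0, 8↦1, 9↦0, 10↦8]  zeros at y ∈ {7, 9}
  x = 10: [0↦10, 1↦5, 2↦9, 3↦0, 4↦0, 5↦9, 6↦5, 7↦10, 8↦2, 9↦3, 10↦2]  zeros at y ∈ {3, 4}
Collecting zeros: affine points = {(0, 10), (1, 5), (1, 6), (2, 0), (2, 2), (3, 6), (3, 9), (4, 1), (4, 5), (5, 1), (5, 7), (6, 2), (6, 8), (7, 4), (7, 8), (8, 0), (8, 3), (9, 7), (9, 9), (10, 3), (10, 4)}.
Total count |C(F_11)_aff| = 21.


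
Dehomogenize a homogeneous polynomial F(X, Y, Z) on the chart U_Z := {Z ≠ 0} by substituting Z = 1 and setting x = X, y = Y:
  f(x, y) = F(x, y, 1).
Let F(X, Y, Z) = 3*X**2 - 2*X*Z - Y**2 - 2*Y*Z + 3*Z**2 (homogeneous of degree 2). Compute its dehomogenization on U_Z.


f(x, y) = 3*x**2 - 2*x - y**2 - 2*y + 3

On U_Z we set Z = 1. Each monomial c·X^i·Y^j·Z^k in F becomes c·x^i·y^j·1^k = c·x^i·y^j.
Substituting Z = 1: F(X, Y, 1) = 3*x**2 - 2*x - y**2 - 2*y + 3.
Note: deg(f) ≤ deg(F) = 2; strict inequality happens when F is divisible by Z (lost terms).


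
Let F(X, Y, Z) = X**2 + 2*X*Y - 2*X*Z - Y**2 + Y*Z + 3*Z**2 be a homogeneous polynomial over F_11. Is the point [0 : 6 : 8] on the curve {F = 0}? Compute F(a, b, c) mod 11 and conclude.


F(0,6,8) ≡ 6 (mod 11); P is NOT on the curve.

Evaluate F(0, 6, 8) term-by-term (mod 11).
  X**2 ↦ 1·0·1·1 = 0
  2*X*Y ↦ 2·0·6·1 = 0
  -2*X*Z ↦ -2·0·1·8 = 0
  -Y**2 ↦ -1·1·36·1 = -36
  Y*Z ↦ 1·1·6·8 = 48
  3*Z**2 ↦ 3·1·1·64 = 192
Sum: F(0, 6, 8) = (0) + (0) + (0) + (-36) + (48) + (192) = 204.
Reducing mod 11: 204 ≡ 6 (mod 11).
Since F(a, b, c) ≡ 6 ≠ 0 (mod 11), P does NOT lie on the curve.


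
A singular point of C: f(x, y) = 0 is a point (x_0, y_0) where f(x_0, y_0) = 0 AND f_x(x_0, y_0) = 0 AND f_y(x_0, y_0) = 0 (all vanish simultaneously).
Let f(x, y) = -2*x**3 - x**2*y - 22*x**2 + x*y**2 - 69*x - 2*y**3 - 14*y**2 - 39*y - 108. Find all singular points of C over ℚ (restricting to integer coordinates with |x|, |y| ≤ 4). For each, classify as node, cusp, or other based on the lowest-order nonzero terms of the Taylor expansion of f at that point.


Singular points: {(-3, -3)}; classification: node.

Compute partial derivatives:
  f_x = -6*x**2 - 2*x*y - 44*x + y**2 - 69.
  f_y = -x**2 + 2*x*y - 6*y**2 - 28*y - 39.
Scan x_0 ∈ {−4, ..., 4}. For each x_0, f_y(x_0, y) is a polynomial in y; find its integer roots y ∈ {−4, ..., 4}, then test f_x and f at those candidates.
  x = -4: f_y(-4, y) = -6*y**2 - 36*y - 55; no integer root y with |y| ≤ 4.
  x = -3: f_y(-3, y) = -6*y**2 - 34*y - 48; vanishes at y ∈ {-3}. (-3, -3): f_x = 0, f = 0 — SINGULAR.
  x = -2: f_y(-2, y) = -6*y**2 - 32*y - 43; no integer root y with |y| ≤ 4.
  x = -1: f_y(-1, y) = -6*y**2 - 30*y - 40; no integer root y with |y| ≤ 4.
  x = 0: f_y(0, y) = -6*y**2 - 28*y - 39; no integer root y with |y| ≤ 4.
  x = 1: f_y(1, y) = -6*y**2 - 26*y - 40; no integer root y with |y| ≤ 4.
  x = 2: f_y(2, y) = -6*y**2 - 24*y - 43; no integer root y with |y| ≤ 4.
  x = 3: f_y(3, y) = -6*y**2 - 22*y - 48; no integer root y with |y| ≤ 4.
  x = 4: f_y(4, y) = -6*y**2 - 20*y - 55; no integer root y with |y| ≤ 4.
Only singular point on the grid: (-3, -3).
Classify: substitute x = -3 + u, y = -3 + v and expand: f = -2*u**3 - u**2*v - u**2 + u*v**2 - 2*v**3 + v**2.
No constant or linear terms (consistent with a singular point). Quadratic part: -u**2 + v**2. Cubic part: -2*u**3 - u**2*v + u*v**2 - 2*v**3.
The quadratic part v**2 - u**2 = (v − u)(v + u) splits into two distinct linear factors, so there are two distinct tangent lines y − -3 = ±(x − -3) — this is a node (ordinary double point).
Classification: node.


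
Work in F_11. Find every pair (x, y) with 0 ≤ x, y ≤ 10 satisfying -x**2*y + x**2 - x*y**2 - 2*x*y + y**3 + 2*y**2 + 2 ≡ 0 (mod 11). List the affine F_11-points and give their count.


Affine F_11-points: {(1, 7), (3, 0), (5, 7), (5, 9), (6, 2), (6, 4), (6, 9), (7, 5), (8, 0), (8, 2), (8, 4), (9, 1), (9, 5), (10, 8)}; count = 14.

For each of the 121 pairs (x, y) ∈ F_11², evaluate f(x, y) mod 11. Record the zeros.
  x = 0: [0↦2, 1↦5, 2↦7, 3↦3, 4↦10, 5↦1, 6↦4, 7↦3, 8↦4, 9↦2, 10↦3]  zeros at y ∈ ∅
  x = 1: [0↦3, 1↦2, 2↦9, 3↦8, 4↦5, 5↦6, 6↦6, 7↦0, 8↦5, 9↦5, 10↦6]  zeros at y ∈ {7}
  x = 2: [0↦6, 1↦10, 2↦9, 3↦9, 4↦5, 5↦3, 6↦9, 7↦7, 8↦3, 9↦3, 10↦2]  zeros at y ∈ ∅
  x = 3: [0↦0, 1↦7, 2↦7, 3↦6, 4↦10, 5↦3, 6↦2, 7↦2, 8↦9, 9↦7, 10↦2]  zeros at y ∈ {0}
  x = 4: [0↦7, 1↦4, 2↦3, 3↦10, 4↦9, 5↦6, 6↦7, 7↦7, 8↦1, 9↦6, 10↦6]  zeros at y ∈ ∅
  x = 5: [0↦5, 1↦1, 2↦8, 3↦10, 4↦2, 5↦1, 6↦2, 7↦0, 8↦1, 9↦0, 10↦3]  zeros at y ∈ {7, 9}
  x = 6: [0↦5, 1↦9, 2↦0, 3↦6, 4↦0, 5↦10, 6↦9, 7↦3, 8↦9, 9↦0, 10↦4]  zeros at y ∈ {2, 4, 9}
  x = 7: [0↦7, 1↦6, 2↦1, 3↦9, 4↦3, 5↦0, 6↦6, 7↦5, 8↦3, 9↦6, 10↦9]  zeros at y ∈ {5}
  x = 8: [0↦0, 1↦3, 2↦0, 3↦8, 4↦0, 5↦4, 6↦4, 7↦6, 8↦5, 9↦7, 10↦7]  zeros at y ∈ {0, 2, 4}
  x = 9: [0↦6, 1↦0, 2↦8, 3↦3, 4↦2, 5↦0, 6↦3, 7↦6, 8↦4, 9↦3, 10↦9]  zeros at y ∈ {1, 5}
  x = 10: [0↦3, 1↦8, 2↦3, 3↦5, 4↦9, 5↦10, 6↦3, 7↦5, 8↦0, 9↦5, 10↦4]  zeros at y ∈ {8}
Collecting zeros: affine points = {(1, 7), (3, 0), (5, 7), (5, 9), (6, 2), (6, 4), (6, 9), (7, 5), (8, 0), (8, 2), (8, 4), (9, 1), (9, 5), (10, 8)}.
Total count |C(F_11)_aff| = 14.


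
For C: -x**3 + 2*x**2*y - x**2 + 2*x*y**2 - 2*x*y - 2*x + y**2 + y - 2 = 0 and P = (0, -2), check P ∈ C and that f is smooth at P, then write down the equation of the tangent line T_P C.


Tangent line at P: 10*x - 3*y - 6 = 0.

Step 1: f(0, -2) = 0, so P lies on C.
Step 2: partial derivatives
  f_x(x, y) = -3*x**2 + 4*x*y - 2*x + 2*y**2 - 2*y - 2, f_y(x, y) = 2*x**2 + 4*x*y - 2*x + 2*y + 1.
  f_x(P) = 10, f_y(P) = -3 (gradient nonzero, so P is smooth).
Step 3: tangent line at P: 10·(x − 0) + -3·(y − -2) = 0.
Expanding: 10*x - 3*y - 6 = 0.


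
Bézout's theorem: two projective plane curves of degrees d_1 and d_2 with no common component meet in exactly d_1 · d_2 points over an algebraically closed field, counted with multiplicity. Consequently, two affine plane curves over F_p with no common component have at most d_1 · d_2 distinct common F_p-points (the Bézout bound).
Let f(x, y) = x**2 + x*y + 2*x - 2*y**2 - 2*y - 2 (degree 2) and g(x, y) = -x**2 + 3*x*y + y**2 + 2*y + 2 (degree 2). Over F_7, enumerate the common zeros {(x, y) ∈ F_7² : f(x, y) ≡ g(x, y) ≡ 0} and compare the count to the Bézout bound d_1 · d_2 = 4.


Common zeros: ∅; count = 0; Bézout bound = 4.

deg(f) = 2, deg(g) = 2, so Bézout bound = 4.
Scan x ∈ F_7. For each x, list the y ∈ F_7 with f(x, y) ≡ 0 and those with g(x, y) ≡ 0 (mod 7); the common zeros in that column are the intersection.
  x = 0: f ≡ 0 at y ∈ {2, 4}; g ≡ 0 at y ∈ ∅; common: ∅.
  x = 1: f ≡ 0 at y ∈ {4, 6}; g ≡ 0 at y ∈ {1}; common: ∅.
  x = 2: f ≡ 0 at y ∈ ∅; g ≡ 0 at y ∈ {1, 5}; common: ∅.
  x = 3: f ≡ 0 at y ∈ {2}; g ≡ 0 at y ∈ {0, 3}; common: ∅.
  x = 4: f ≡ 0 at y ∈ ∅; g ≡ 0 at y ∈ {0}; common: ∅.
  x = 5: f ≡ 0 at y ∈ {6}; g ≡ 0 at y ∈ ∅; common: ∅.
  x = 6: f ≡ 0 at y ∈ ∅; g ≡ 0 at y ∈ {3, 5}; common: ∅.
Collecting: common zeros = ∅, so the count is 0.
Comparison with the Bézout bound: 0 ≤ 4 = deg(f)·deg(g), as expected for curves with no common component (the affine F_7-count falls short of the bound because intersections may lie at infinity, over extension fields, or carry multiplicity).


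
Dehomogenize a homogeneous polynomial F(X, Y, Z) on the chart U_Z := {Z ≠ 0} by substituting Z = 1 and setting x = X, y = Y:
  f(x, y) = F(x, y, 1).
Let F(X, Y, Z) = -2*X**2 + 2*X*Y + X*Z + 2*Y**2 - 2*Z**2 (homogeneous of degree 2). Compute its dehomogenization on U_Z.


f(x, y) = -2*x**2 + 2*x*y + x + 2*y**2 - 2

On U_Z we set Z = 1. Each monomial c·X^i·Y^j·Z^k in F becomes c·x^i·y^j·1^k = c·x^i·y^j.
Substituting Z = 1: F(X, Y, 1) = -2*x**2 + 2*x*y + x + 2*y**2 - 2.
Note: deg(f) ≤ deg(F) = 2; strict inequality happens when F is divisible by Z (lost terms).


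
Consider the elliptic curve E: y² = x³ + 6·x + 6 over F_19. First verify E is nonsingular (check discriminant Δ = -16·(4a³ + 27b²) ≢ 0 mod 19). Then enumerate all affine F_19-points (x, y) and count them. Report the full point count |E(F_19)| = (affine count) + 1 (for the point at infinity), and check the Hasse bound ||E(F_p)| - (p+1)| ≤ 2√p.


Affine points = {(0, 5), (0, 14), (2, 8), (2, 11), (5, 3), (5, 16), (6, 7), (6, 12), (7, 7), (7, 12), (11, 4), (11, 15), (12, 1), (12, 18), (13, 1), (13, 18), (17, 9), (17, 10)}; affine count = 18; |E(F_19)| = 19.

Discriminant check: Δ ∝ 4a³ + 27b² = 4·6³ + 27·6² = 4·216 + 27·36 ≡ 12 (mod 19). Nonzero ⇒ E is nonsingular.
For each x ∈ F_19, compute rhs = x³ + 6·x + 6 mod 19, then count y ∈ F_19 with y² ≡ rhs.
  x = 0: rhs = 6, matching y values: 5, 14 (2 points).
  x = 1: rhs = 13, matching y values: none (0 points).
  x = 2: rhs = 7, matching y values: 8, 11 (2 points).
  x = 3: rhs = 13, matching y values: none (0 points).
  x = 4: rhs = 18, matching y values: none (0 points).
  x = 5: rhs = 9, matching y values: 3, 16 (2 points).
  x = 6: rhs = 11, matching y values: 7, 12 (2 points).
  x = 7: rhs = 11, matching y values: 7, 12 (2 points).
  x = 8: rhs = 15, matching y values: none (0 points).
  x = 9: rhs = 10, matching y values: none (0 points).
  x = 10: rhs = 2, matching y values: none (0 points).
  x = 11: rhs = 16, matching y values: 4, 15 (2 points).
  x = 12: rhs = 1, matching y values: 1, 18 (2 points).
  x = 13: rhs = 1, matching y values: 1, 18 (2 points).
  x = 14: rhs = 3, matching y values: none (0 points).
  x = 15: rhs = 13, matching y values: none (0 points).
  x = 16: rhs = 18, matching y values: none (0 points).
  x = 17: rhs = 5, matching y values: 9, 10 (2 points).
  x = 18: rhs = 18, matching y values: none (0 points).
Total affine count: 18.
Full point count |E(F_19)| = 18 + 1 = 19.
Hasse bound: |19 − (19+1)| = |-1| = 1 ≤ 2√19 ≈ 8.7178 ✓.


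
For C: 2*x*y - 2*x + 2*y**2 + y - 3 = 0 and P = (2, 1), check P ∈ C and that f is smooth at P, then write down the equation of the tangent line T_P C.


Tangent line at P: 9*y - 9 = 0.

Step 1: f(2, 1) = 0, so P lies on C.
Step 2: partial derivatives
  f_x(x, y) = 2*y - 2, f_y(x, y) = 2*x + 4*y + 1.
  f_x(P) = 0, f_y(P) = 9 (gradient nonzero, so P is smooth).
Step 3: tangent line at P: 0·(x − 2) + 9·(y − 1) = 0.
Expanding: 9*y - 9 = 0.


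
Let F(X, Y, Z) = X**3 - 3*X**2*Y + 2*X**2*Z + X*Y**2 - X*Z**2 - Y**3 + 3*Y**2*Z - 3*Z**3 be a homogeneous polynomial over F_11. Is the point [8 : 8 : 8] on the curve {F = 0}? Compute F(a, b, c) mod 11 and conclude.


F(8,8,8) ≡ 5 (mod 11); P is NOT on the curve.

Evaluate F(8, 8, 8) term-by-term (mod 11).
  X**3 ↦ 1·512·1·1 = 512
  -3*X**2*Y ↦ -3·64·8·1 = -1536
  2*X**2*Z ↦ 2·64·1·8 = 1024
  X*Y**2 ↦ 1·8·64·1 = 512
  -X*Z**2 ↦ -1·8·1·64 = -512
  -Y**3 ↦ -1·1·512·1 = -512
  3*Y**2*Z ↦ 3·1·64·8 = 1536
  -3*Z**3 ↦ -3·1·1·512 = -1536
Sum: F(8, 8, 8) = (512) + (-1536) + (1024) + (512) + (-512) + (-512) + (1536) + (-1536) = -512.
Reducing mod 11: -512 ≡ 5 (mod 11).
Since F(a, b, c) ≡ 5 ≠ 0 (mod 11), P does NOT lie on the curve.


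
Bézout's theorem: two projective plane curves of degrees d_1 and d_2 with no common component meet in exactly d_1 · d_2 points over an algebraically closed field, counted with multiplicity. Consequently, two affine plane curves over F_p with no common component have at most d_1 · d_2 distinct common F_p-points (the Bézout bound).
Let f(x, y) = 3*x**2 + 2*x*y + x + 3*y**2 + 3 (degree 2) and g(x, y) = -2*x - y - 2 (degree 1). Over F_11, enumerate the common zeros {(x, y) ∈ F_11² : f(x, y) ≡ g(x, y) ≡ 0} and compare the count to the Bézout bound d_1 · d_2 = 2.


Common zeros: {(4, 1)}; count = 1; Bézout bound = 2.

deg(f) = 2, deg(g) = 1, so Bézout bound = 2.
Scan x ∈ F_11. For each x, list the y ∈ F_11 with f(x, y) ≡ 0 and those with g(x, y) ≡ 0 (mod 11); the common zeros in that column are the intersection.
  x = 0: f ≡ 0 at y ∈ ∅; g ≡ 0 at y ∈ {9}; common: ∅.
  x = 1: f ≡ 0 at y ∈ ∅; g ≡ 0 at y ∈ {7}; common: ∅.
  x = 2: f ≡ 0 at y ∈ ∅; g ≡ 0 at y ∈ {5}; common: ∅.
  x = 3: f ≡ 0 at y ∈ {0, 9}; g ≡ 0 at y ∈ {3}; common: ∅.
  x = 4: f ≡ 0 at y ∈ {0, 1}; g ≡ 0 at y ∈ {1}; common: {1}.
  x = 5: f ≡ 0 at y ∈ ∅; g ≡ 0 at y ∈ {10}; common: ∅.
  x = 6: f ≡ 0 at y ∈ {1, 6}; g ≡ 0 at y ∈ {8}; common: ∅.
  x = 7: f ≡ 0 at y ∈ ∅; g ≡ 0 at y ∈ {6}; common: ∅.
  x = 8: f ≡ 0 at y ∈ {6, 7}; g ≡ 0 at y ∈ {4}; common: ∅.
  x = 9: f ≡ 0 at y ∈ {7, 9}; g ≡ 0 at y ∈ {2}; common: ∅.
  x = 10: f ≡ 0 at y ∈ ∅; g ≡ 0 at y ∈ {0}; common: ∅.
Collecting: common zeros = {(4, 1)}, so the count is 1.
Comparison with the Bézout bound: 1 ≤ 2 = deg(f)·deg(g), as expected for curves with no common component (the affine F_11-count falls short of the bound because intersections may lie at infinity, over extension fields, or carry multiplicity).


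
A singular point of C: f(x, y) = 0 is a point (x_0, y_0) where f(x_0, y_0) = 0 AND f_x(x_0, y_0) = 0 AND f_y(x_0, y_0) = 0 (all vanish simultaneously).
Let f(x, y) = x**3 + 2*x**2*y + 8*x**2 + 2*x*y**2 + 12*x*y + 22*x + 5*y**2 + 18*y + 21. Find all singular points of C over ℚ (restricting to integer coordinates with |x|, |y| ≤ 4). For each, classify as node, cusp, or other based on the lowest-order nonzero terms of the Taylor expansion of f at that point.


Singular points: {(-2, -1)}; classification: cusp.

Compute partial derivatives:
  f_x = 3*x**2 + 4*x*y + 16*x + 2*y**2 + 12*y + 22.
  f_y = 2*x**2 + 4*x*y + 12*x + 10*y + 18.
Scan x_0 ∈ {−4, ..., 4}. For each x_0, f_y(x_0, y) is a polynomial in y; find its integer roots y ∈ {−4, ..., 4}, then test f_x and f at those candidates.
  x = -4: f_y(-4, y) = 2 - 6*y; no integer root y with |y| ≤ 4.
  x = -3: f_y(-3, y) = -2*y; vanishes at y ∈ {0}. (-3, 0): f_x = 1 ≠ 0.
  x = -2: f_y(-2, y) = 2*y + 2; vanishes at y ∈ {-1}. (-2, -1): f_x = 0, f = 0 — SINGULAR.
  x = -1: f_y(-1, y) = 6*y + 8; no integer root y with |y| ≤ 4.
  x = 0: f_y(0, y) = 10*y + 18; no integer root y with |y| ≤ 4.
  x = 1: f_y(1, y) = 14*y + 32; no integer root y with |y| ≤ 4.
  x = 2: f_y(2, y) = 18*y + 50; no integer root y with |y| ≤ 4.
  x = 3: f_y(3, y) = 22*y + 72; no integer root y with |y| ≤ 4.
  x = 4: f_y(4, y) = 26*y + 98; no integer root y with |y| ≤ 4.
Only singular point on the grid: (-2, -1).
Classify: substitute x = -2 + u, y = -1 + v and expand: f = u**3 + 2*u**2*v + 2*u*v**2 + v**2.
No constant or linear terms (consistent with a singular point). Quadratic part: v**2. Cubic part: u**3 + 2*u**2*v + 2*u*v**2.
The quadratic part v**2 is a perfect square, so there is a single (double) tangent line v = 0, i.e. y = -1. Restricting the cubic part to that line (v = 0) leaves u**3 ≠ 0, so f is not divisible by v and the branch is v² ≈ -u**3 to lowest order — this is a cusp.
Classification: cusp.


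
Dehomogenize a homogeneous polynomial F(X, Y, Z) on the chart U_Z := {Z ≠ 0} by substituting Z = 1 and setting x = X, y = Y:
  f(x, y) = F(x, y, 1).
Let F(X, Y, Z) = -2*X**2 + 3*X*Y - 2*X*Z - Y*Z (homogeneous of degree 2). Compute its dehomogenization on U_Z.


f(x, y) = -2*x**2 + 3*x*y - 2*x - y

On U_Z we set Z = 1. Each monomial c·X^i·Y^j·Z^k in F becomes c·x^i·y^j·1^k = c·x^i·y^j.
Substituting Z = 1: F(X, Y, 1) = -2*x**2 + 3*x*y - 2*x - y.
Note: deg(f) ≤ deg(F) = 2; strict inequality happens when F is divisible by Z (lost terms).


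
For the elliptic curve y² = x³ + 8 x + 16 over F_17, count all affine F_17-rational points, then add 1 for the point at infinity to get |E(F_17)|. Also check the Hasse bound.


Affine points = {(0, 4), (0, 13), (1, 5), (1, 12), (3, 4), (3, 13), (6, 5), (6, 12), (9, 1), (9, 16), (10, 5), (10, 12), (12, 2), (12, 15), (14, 4), (14, 13), (15, 3), (15, 14)}; affine count = 18; |E(F_17)| = 19.

Discriminant check: Δ ∝ 4a³ + 27b² = 4·8³ + 27·16² = 4·512 + 27·256 ≡ 1 (mod 17). Nonzero ⇒ E is nonsingular.
For each x ∈ F_17, compute rhs = x³ + 8·x + 16 mod 17, then count y ∈ F_17 with y² ≡ rhs.
  x = 0: rhs = 16, matching y values: 4, 13 (2 points).
  x = 1: rhs = 8, matching y values: 5, 12 (2 points).
  x = 2: rhs = 6, matching y values: none (0 points).
  x = 3: rhs = 16, matching y values: 4, 13 (2 points).
  x = 4: rhs = 10, matching y values: none (0 points).
  x = 5: rhs = 11, matching y values: none (0 points).
  x = 6: rhs = 8, matching y values: 5, 12 (2 points).
  x = 7: rhs = 7, matching y values: none (0 points).
  x = 8: rhs = 14, matching y values: none (0 points).
  x = 9: rhs = 1, matching y values: 1, 16 (2 points).
  x = 10: rhs = 8, matching y values: 5, 12 (2 points).
  x = 11: rhs = 7, matching y values: none (0 points).
  x = 12: rhs = 4, matching y values: 2, 15 (2 points).
  x = 13: rhs = 5, matching y values: none (0 points).
  x = 14: rhs = 16, matching y values: 4, 13 (2 points).
  x = 15: rhs = 9, matching y values: 3, 14 (2 points).
  x = 16: rhs = 7, matching y values: none (0 points).
Total affine count: 18.
Full point count |E(F_17)| = 18 + 1 = 19.
Hasse bound: |19 − (17+1)| = |1| = 1 ≤ 2√17 ≈ 8.2462 ✓.


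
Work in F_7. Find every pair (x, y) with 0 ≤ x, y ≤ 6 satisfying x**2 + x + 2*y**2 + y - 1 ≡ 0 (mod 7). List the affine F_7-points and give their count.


Affine F_7-points: {(0, 4), (0, 6), (1, 5), (3, 1), (3, 2), (5, 5), (6, 4), (6, 6)}; count = 8.

For each of the 49 pairs (x, y) ∈ F_7², evaluate f(x, y) mod 7. Record the zeros.
  x = 0: [0↦6, 1↦2, 2↦2, 3↦6, 4↦0, 5↦5, 6↦0]  zeros at y ∈ {4, 6}
  x = 1: [0↦1, 1↦4, 2↦4, 3↦1, 4↦2, 5↦0, 6↦2]  zeros at y ∈ {5}
  x = 2: [0↦5, 1↦1, 2↦1, 3↦5, 4↦6, 5↦4, 6↦6]  zeros at y ∈ ∅
  x = 3: [0↦4, 1↦0, 2↦0, 3↦4, 4↦5, 5↦3, 6↦5]  zeros at y ∈ {1, 2}
  x = 4: [0↦5, 1↦1, 2↦1, 3↦5, 4↦6, 5↦4, 6↦6]  zeros at y ∈ ∅
  x = 5: [0↦1, 1↦4, 2↦4, 3↦1, 4↦2, 5↦0, 6↦2]  zeros at y ∈ {5}
  x = 6: [0↦6, 1↦2, 2↦2, 3↦6, 4↦0, 5↦5, 6↦0]  zeros at y ∈ {4, 6}
Collecting zeros: affine points = {(0, 4), (0, 6), (1, 5), (3, 1), (3, 2), (5, 5), (6, 4), (6, 6)}.
Total count |C(F_7)_aff| = 8.


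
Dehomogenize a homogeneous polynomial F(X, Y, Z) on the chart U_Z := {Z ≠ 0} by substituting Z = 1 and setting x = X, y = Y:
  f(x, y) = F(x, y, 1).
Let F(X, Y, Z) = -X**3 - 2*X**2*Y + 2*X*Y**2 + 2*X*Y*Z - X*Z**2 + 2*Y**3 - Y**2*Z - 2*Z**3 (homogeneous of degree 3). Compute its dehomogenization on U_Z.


f(x, y) = -x**3 - 2*x**2*y + 2*x*y**2 + 2*x*y - x + 2*y**3 - y**2 - 2

On U_Z we set Z = 1. Each monomial c·X^i·Y^j·Z^k in F becomes c·x^i·y^j·1^k = c·x^i·y^j.
Substituting Z = 1: F(X, Y, 1) = -x**3 - 2*x**2*y + 2*x*y**2 + 2*x*y - x + 2*y**3 - y**2 - 2.
Note: deg(f) ≤ deg(F) = 3; strict inequality happens when F is divisible by Z (lost terms).


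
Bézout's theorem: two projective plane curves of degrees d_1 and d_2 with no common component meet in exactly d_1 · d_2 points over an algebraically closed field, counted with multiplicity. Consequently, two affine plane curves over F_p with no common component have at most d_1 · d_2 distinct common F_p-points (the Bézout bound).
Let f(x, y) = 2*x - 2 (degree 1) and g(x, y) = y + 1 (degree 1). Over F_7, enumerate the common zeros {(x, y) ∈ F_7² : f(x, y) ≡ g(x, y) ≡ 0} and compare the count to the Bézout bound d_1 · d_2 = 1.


Common zeros: {(1, 6)}; count = 1; Bézout bound = 1.

deg(f) = 1, deg(g) = 1, so Bézout bound = 1.
Scan x ∈ F_7. For each x, list the y ∈ F_7 with f(x, y) ≡ 0 and those with g(x, y) ≡ 0 (mod 7); the common zeros in that column are the intersection.
  x = 0: f ≡ 0 at y ∈ ∅; g ≡ 0 at y ∈ {6}; common: ∅.
  x = 1: f ≡ 0 at y ∈ {0, 1, 2, 3, 4, 5, 6}; g ≡ 0 at y ∈ {6}; common: {6}.
  x = 2: f ≡ 0 at y ∈ ∅; g ≡ 0 at y ∈ {6}; common: ∅.
  x = 3: f ≡ 0 at y ∈ ∅; g ≡ 0 at y ∈ {6}; common: ∅.
  x = 4: f ≡ 0 at y ∈ ∅; g ≡ 0 at y ∈ {6}; common: ∅.
  x = 5: f ≡ 0 at y ∈ ∅; g ≡ 0 at y ∈ {6}; common: ∅.
  x = 6: f ≡ 0 at y ∈ ∅; g ≡ 0 at y ∈ {6}; common: ∅.
Collecting: common zeros = {(1, 6)}, so the count is 1.
Comparison with the Bézout bound: 1 ≤ 1 = deg(f)·deg(g), as expected for curves with no common component (the bound is attained).


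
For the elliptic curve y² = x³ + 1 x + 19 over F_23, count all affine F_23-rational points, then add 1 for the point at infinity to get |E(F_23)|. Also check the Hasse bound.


Affine points = {(2, 11), (2, 12), (3, 7), (3, 16), (4, 8), (4, 15), (7, 1), (7, 22), (11, 2), (11, 21), (17, 2), (17, 21), (18, 2), (18, 21), (20, 9), (20, 14), (21, 3), (21, 20)}; affine count = 18; |E(F_23)| = 19.

Discriminant check: Δ ∝ 4a³ + 27b² = 4·1³ + 27·19² = 4·1 + 27·361 ≡ 22 (mod 23). Nonzero ⇒ E is nonsingular.
For each x ∈ F_23, compute rhs = x³ + 1·x + 19 mod 23, then count y ∈ F_23 with y² ≡ rhs.
  x = 0: rhs = 19, matching y values: none (0 points).
  x = 1: rhs = 21, matching y values: none (0 points).
  x = 2: rhs = 6, matching y values: 11, 12 (2 points).
  x = 3: rhs = 3, matching y values: 7, 16 (2 points).
  x = 4: rhs = 18, matching y values: 8, 15 (2 points).
  x = 5: rhs = 11, matching y values: none (0 points).
  x = 6: rhs = 11, matching y values: none (0 points).
  x = 7: rhs = 1, matching y values: 1, 22 (2 points).
  x = 8: rhs = 10, matching y values: none (0 points).
  x = 9: rhs = 21, matching y values: none (0 points).
  x = 10: rhs = 17, matching y values: none (0 points).
  x = 11: rhs = 4, matching y values: 2, 21 (2 points).
  x = 12: rhs = 11, matching y values: none (0 points).
  x = 13: rhs = 21, matching y values: none (0 points).
  x = 14: rhs = 17, matching y values: none (0 points).
  x = 15: rhs = 5, matching y values: none (0 points).
  x = 16: rhs = 14, matching y values: none (0 points).
  x = 17: rhs = 4, matching y values: 2, 21 (2 points).
  x = 18: rhs = 4, matching y values: 2, 21 (2 points).
  x = 19: rhs = 20, matching y values: none (0 points).
  x = 20: rhs = 12, matching y values: 9, 14 (2 points).
  x = 21: rhs = 9, matching y values: 3, 20 (2 points).
  x = 22: rhs = 17, matching y values: none (0 points).
Total affine count: 18.
Full point count |E(F_23)| = 18 + 1 = 19.
Hasse bound: |19 − (23+1)| = |-5| = 5 ≤ 2√23 ≈ 9.5917 ✓.


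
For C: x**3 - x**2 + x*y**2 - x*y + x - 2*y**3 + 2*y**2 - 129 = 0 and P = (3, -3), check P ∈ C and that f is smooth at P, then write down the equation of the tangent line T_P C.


Tangent line at P: 34*x - 87*y - 363 = 0.

Step 1: f(3, -3) = 0, so P lies on C.
Step 2: partial derivatives
  f_x(x, y) = 3*x**2 - 2*x + y**2 - y + 1, f_y(x, y) = 2*x*y - x - 6*y**2 + 4*y.
  f_x(P) = 34, f_y(P) = -87 (gradient nonzero, so P is smooth).
Step 3: tangent line at P: 34·(x − 3) + -87·(y − -3) = 0.
Expanding: 34*x - 87*y - 363 = 0.


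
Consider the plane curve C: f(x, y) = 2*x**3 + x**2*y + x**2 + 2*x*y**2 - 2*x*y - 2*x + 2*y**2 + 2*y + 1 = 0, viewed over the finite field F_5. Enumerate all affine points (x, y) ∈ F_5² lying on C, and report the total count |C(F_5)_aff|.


Affine F_5-points: {(0, 1), (0, 3), (1, 2), (1, 4), (2, 1), (2, 2), (3, 2), (3, 3)}; count = 8.

For each of the 25 pairs (x, y) ∈ F_5², evaluate f(x, y) mod 5. Record the zeros.
  x = 0: [0↦1, 1↦0, 2↦3, 3↦0, 4↦1]  zeros at y ∈ {1, 3}
  x = 1: [0↦2, 1↦2, 2↦0, 3↦1, 4↦0]  zeros at y ∈ {2, 4}
  x = 2: [0↦2, 1↦0, 2↦0, 3↦2, 4↦1]  zeros at y ∈ {1, 2}
  x = 3: [0↦3, 1↦1, 2↦0, 3↦0, 4↦1]  zeros at y ∈ {2, 3}
  x = 4: [0↦2, 1↦2, 2↦2, 3↦2, 4↦2]  zeros at y ∈ ∅
Collecting zeros: affine points = {(0, 1), (0, 3), (1, 2), (1, 4), (2, 1), (2, 2), (3, 2), (3, 3)}.
Total count |C(F_5)_aff| = 8.


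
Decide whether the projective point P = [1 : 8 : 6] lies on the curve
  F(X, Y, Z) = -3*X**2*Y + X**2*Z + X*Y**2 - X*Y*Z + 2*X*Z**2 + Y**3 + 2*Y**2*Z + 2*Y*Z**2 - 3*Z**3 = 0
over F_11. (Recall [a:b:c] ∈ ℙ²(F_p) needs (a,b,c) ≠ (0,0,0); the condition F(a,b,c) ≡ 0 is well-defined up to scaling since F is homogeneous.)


F(1,8,6) ≡ 2 (mod 11); P is NOT on the curve.

Evaluate F(1, 8, 6) term-by-term (mod 11).
  -3*X**2*Y ↦ -3·1·8·1 = -24
  X**2*Z ↦ 1·1·1·6 = 6
  X*Y**2 ↦ 1·1·64·1 = 64
  -X*Y*Z ↦ -1·1·8·6 = -48
  2*X*Z**2 ↦ 2·1·1·36 = 72
  Y**3 ↦ 1·1·512·1 = 512
  2*Y**2*Z ↦ 2·1·64·6 = 768
  2*Y*Z**2 ↦ 2·1·8·36 = 576
  -3*Z**3 ↦ -3·1·1·216 = -648
Sum: F(1, 8, 6) = (-24) + (6) + (64) + (-48) + (72) + (512) + (768) + (576) + (-648) = 1278.
Reducing mod 11: 1278 ≡ 2 (mod 11).
Since F(a, b, c) ≡ 2 ≠ 0 (mod 11), P does NOT lie on the curve.


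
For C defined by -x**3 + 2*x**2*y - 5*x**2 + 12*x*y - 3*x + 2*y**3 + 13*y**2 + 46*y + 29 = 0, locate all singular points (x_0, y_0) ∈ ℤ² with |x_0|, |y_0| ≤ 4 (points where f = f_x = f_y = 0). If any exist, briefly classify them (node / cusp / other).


Singular points: {(-3, -2)}; classification: cusp.

Compute partial derivatives:
  f_x = -3*x**2 + 4*x*y - 10*x + 12*y - 3.
  f_y = 2*x**2 + 12*x + 6*y**2 + 26*y + 46.
Scan x_0 ∈ {−4, ..., 4}. For each x_0, f_y(x_0, y) is a polynomial in y; find its integer roots y ∈ {−4, ..., 4}, then test f_x and f at those candidates.
  x = -4: f_y(-4, y) = 6*y**2 + 26*y + 30; no integer root y with |y| ≤ 4.
  x = -3: f_y(-3, y) = 6*y**2 + 26*y + 28; vanishes at y ∈ {-2}. (-3, -2): f_x = 0, f = 0 — SINGULAR.
  x = -2: f_y(-2, y) = 6*y**2 + 26*y + 30; no integer root y with |y| ≤ 4.
  x = -1: f_y(-1, y) = 6*y**2 + 26*y + 36; no integer root y with |y| ≤ 4.
  x = 0: f_y(0, y) = 6*y**2 + 26*y + 46; no integer root y with |y| ≤ 4.
  x = 1: f_y(1, y) = 6*y**2 + 26*y + 60; no integer root y with |y| ≤ 4.
  x = 2: f_y(2, y) = 6*y**2 + 26*y + 78; no integer root y with |y| ≤ 4.
  x = 3: f_y(3, y) = 6*y**2 + 26*y + 100; no integer root y with |y| ≤ 4.
  x = 4: f_y(4, y) = 6*y**2 + 26*y + 126; no integer root y with |y| ≤ 4.
Only singular point on the grid: (-3, -2).
Classify: substitute x = -3 + u, y = -2 + v and expand: f = -u**3 + 2*u**2*v + 2*v**3 + v**2.
No constant or linear terms (consistent with a singular point). Quadratic part: v**2. Cubic part: -u**3 + 2*u**2*v + 2*v**3.
The quadratic part v**2 is a perfect square, so there is a single (double) tangent line v = 0, i.e. y = -2. Restricting the cubic part to that line (v = 0) leaves -u**3 ≠ 0, so f is not divisible by v and the branch is v² ≈ u**3 to lowest order — this is a cusp.
Classification: cusp.


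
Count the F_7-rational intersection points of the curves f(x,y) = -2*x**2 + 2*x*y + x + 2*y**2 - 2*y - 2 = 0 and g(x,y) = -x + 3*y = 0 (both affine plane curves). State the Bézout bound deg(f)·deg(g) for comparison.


Common zeros: ∅; count = 0; Bézout bound = 2.

deg(f) = 2, deg(g) = 1, so Bézout bound = 2.
Scan x ∈ F_7. For each x, list the y ∈ F_7 with f(x, y) ≡ 0 and those with g(x, y) ≡ 0 (mod 7); the common zeros in that column are the intersection.
  x = 0: f ≡ 0 at y ∈ ∅; g ≡ 0 at y ∈ {0}; common: ∅.
  x = 1: f ≡ 0 at y ∈ ∅; g ≡ 0 at y ∈ {5}; common: ∅.
  x = 2: f ≡ 0 at y ∈ ∅; g ≡ 0 at y ∈ {3}; common: ∅.
  x = 3: f ≡ 0 at y ∈ ∅; g ≡ 0 at y ∈ {1}; common: ∅.
  x = 4: f ≡ 0 at y ∈ ∅; g ≡ 0 at y ∈ {6}; common: ∅.
  x = 5: f ≡ 0 at y ∈ ∅; g ≡ 0 at y ∈ {4}; common: ∅.
  x = 6: f ≡ 0 at y ∈ {1}; g ≡ 0 at y ∈ {2}; common: ∅.
Collecting: common zeros = ∅, so the count is 0.
Comparison with the Bézout bound: 0 ≤ 2 = deg(f)·deg(g), as expected for curves with no common component (the affine F_7-count falls short of the bound because intersections may lie at infinity, over extension fields, or carry multiplicity).


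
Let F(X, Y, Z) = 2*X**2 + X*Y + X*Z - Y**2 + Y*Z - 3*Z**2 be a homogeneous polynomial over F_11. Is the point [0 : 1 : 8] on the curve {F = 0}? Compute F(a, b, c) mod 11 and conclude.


F(0,1,8) ≡ 2 (mod 11); P is NOT on the curve.

Evaluate F(0, 1, 8) term-by-term (mod 11).
  2*X**2 ↦ 2·0·1·1 = 0
  X*Y ↦ 1·0·1·1 = 0
  X*Z ↦ 1·0·1·8 = 0
  -Y**2 ↦ -1·1·1·1 = -1
  Y*Z ↦ 1·1·1·8 = 8
  -3*Z**2 ↦ -3·1·1·64 = -192
Sum: F(0, 1, 8) = (0) + (0) + (0) + (-1) + (8) + (-192) = -185.
Reducing mod 11: -185 ≡ 2 (mod 11).
Since F(a, b, c) ≡ 2 ≠ 0 (mod 11), P does NOT lie on the curve.


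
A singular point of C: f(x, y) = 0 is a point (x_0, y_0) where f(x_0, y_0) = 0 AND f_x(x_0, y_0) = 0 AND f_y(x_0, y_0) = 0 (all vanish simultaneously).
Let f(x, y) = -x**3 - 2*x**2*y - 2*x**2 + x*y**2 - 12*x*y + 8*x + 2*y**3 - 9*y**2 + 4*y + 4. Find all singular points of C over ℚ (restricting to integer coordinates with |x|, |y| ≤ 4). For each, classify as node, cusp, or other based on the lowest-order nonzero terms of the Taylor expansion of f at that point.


Singular points: {(-2, 2)}; classification: cusp.

Compute partial derivatives:
  f_x = -3*x**2 - 4*x*y - 4*x + y**2 - 12*y + 8.
  f_y = -2*x**2 + 2*x*y - 12*x + 6*y**2 - 18*y + 4.
Scan x_0 ∈ {−4, ..., 4}. For each x_0, f_y(x_0, y) is a polynomial in y; find its integer roots y ∈ {−4, ..., 4}, then test f_x and f at those candidates.
  x = -4: f_y(-4, y) = 6*y**2 - 26*y + 20; vanishes at y ∈ {1}. (-4, 1): f_x = -19 ≠ 0.
  x = -3: f_y(-3, y) = 6*y**2 - 24*y + 22; no integer root y with |y| ≤ 4.
  x = -2: f_y(-2, y) = 6*y**2 - 22*y + 20; vanishes at y ∈ {2}. (-2, 2): f_x = 0, f = 0 — SINGULAR.
  x = -1: f_y(-1, y) = 6*y**2 - 20*y + 14; vanishes at y ∈ {1}. (-1, 1): f_x = 2 ≠ 0.
  x = 0: f_y(0, y) = 6*y**2 - 18*y + 4; no integer root y with |y| ≤ 4.
  x = 1: f_y(1, y) = 6*y**2 - 16*y - 10; no integer root y with |y| ≤ 4.
  x = 2: f_y(2, y) = 6*y**2 - 14*y - 28; no integer root y with |y| ≤ 4.
  x = 3: f_y(3, y) = 6*y**2 - 12*y - 50; no integer root y with |y| ≤ 4.
  x = 4: f_y(4, y) = 6*y**2 - 10*y - 76; no integer root y with |y| ≤ 4.
Only singular point on the grid: (-2, 2).
Classify: substitute x = -2 + u, y = 2 + v and expand: f = -u**3 - 2*u**2*v + u*v**2 + 2*v**3 + v**2.
No constant or linear terms (consistent with a singular point). Quadratic part: v**2. Cubic part: -u**3 - 2*u**2*v + u*v**2 + 2*v**3.
The quadratic part v**2 is a perfect square, so there is a single (double) tangent line v = 0, i.e. y = 2. Restricting the cubic part to that line (v = 0) leaves -u**3 ≠ 0, so f is not divisible by v and the branch is v² ≈ u**3 to lowest order — this is a cusp.
Classification: cusp.
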